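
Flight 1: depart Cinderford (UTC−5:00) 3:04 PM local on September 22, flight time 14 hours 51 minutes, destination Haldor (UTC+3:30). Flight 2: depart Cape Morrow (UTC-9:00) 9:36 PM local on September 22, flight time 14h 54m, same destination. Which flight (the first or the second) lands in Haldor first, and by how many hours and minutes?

Flight 1 in UTC: 3:04 PM + 5:00 = 8:04 PM on Sep 22.
+14 hours 51 minutes → arrive 10:55 AM UTC on Sep 23.
Flight 2 in UTC: 9:36 PM + 9:00 = 6:36 AM on Sep 23.
+14 hours and 54 minutes → arrive 9:30 PM UTC on Sep 23.
Flight 1 lands earlier by 10 hours 35 minutes.

the first, by 10 hours 35 minutes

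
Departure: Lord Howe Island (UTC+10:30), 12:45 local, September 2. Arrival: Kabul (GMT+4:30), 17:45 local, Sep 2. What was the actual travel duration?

11 hours

Kabul is 6:00 behind Lord Howe Island.
Clock-face elapsed time (ignoring zones) is 5 hours.
Actual elapsed = 5 hours + 6:00 = 11 hours.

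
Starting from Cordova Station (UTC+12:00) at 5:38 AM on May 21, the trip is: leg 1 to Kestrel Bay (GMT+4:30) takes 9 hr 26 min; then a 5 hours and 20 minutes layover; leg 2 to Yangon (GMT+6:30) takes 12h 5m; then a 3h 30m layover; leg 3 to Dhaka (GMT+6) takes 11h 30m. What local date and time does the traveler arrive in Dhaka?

Convert departure to UTC: 5:38 AM − 12:00 = 5:38 PM UTC on May 20.
Add 9 hours 26 minutes leg 1 → 3:04 AM UTC (May 21).
Add 5 hours and 20 minutes layover in Kestrel Bay → 8:24 AM UTC.
Add 12 hours 5 minutes leg 2 → 8:29 PM UTC.
Add 3 hours and 30 minutes layover in Yangon → 11:59 PM UTC.
Add 11 hours 30 minutes leg 3 → 11:29 AM UTC (May 22).
Dhaka is UTC+6:00, so local arrival = 11:29 AM + 6:00 = 5:29 PM on May 22.

5:29 PM on May 22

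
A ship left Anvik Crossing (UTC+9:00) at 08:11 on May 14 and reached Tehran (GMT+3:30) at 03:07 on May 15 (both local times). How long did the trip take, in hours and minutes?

24 hours 26 minutes

Departure in UTC: 08:11 − 9:00 = 23:11 on May 13.
Arrival in UTC: 03:07 − 3:30 = 23:37 on May 14.
Elapsed = 23:37 − 23:11 (+1 day) = 24 hours 26 minutes.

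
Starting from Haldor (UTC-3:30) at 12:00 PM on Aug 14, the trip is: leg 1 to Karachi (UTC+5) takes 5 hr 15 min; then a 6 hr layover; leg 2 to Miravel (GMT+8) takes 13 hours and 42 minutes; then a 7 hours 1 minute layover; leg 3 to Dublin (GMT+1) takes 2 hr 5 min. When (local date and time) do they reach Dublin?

2:33 AM on August 16

Convert departure to UTC: 12:00 PM + 3:30 = 3:30 PM UTC on Aug 14.
Add 5 hours 15 minutes leg 1 → 8:45 PM UTC.
Add 6 hours layover in Karachi → 2:45 AM UTC (Aug 15).
Add 13 hours 42 minutes leg 2 → 4:27 PM UTC.
Add 7 hours 1 minute layover in Miravel → 11:28 PM UTC.
Add 2 hours 5 minutes leg 3 → 1:33 AM UTC (Aug 16).
Dublin is UTC+1:00, so local arrival = 1:33 AM + 1:00 = 2:33 AM on Aug 16.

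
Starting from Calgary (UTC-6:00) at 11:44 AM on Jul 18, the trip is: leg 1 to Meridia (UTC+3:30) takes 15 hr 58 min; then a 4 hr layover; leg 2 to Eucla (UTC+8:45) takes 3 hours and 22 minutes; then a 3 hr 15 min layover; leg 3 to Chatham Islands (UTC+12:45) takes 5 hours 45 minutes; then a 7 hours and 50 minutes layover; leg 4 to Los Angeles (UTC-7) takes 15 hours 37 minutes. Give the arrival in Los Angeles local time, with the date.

6:31 PM on July 20

Convert departure to UTC: 11:44 AM + 6:00 = 5:44 PM UTC on Jul 18.
Add 15 hours and 58 minutes leg 1 → 9:42 AM UTC (Jul 19).
Add 4 hours layover in Meridia → 1:42 PM UTC.
Add 3 hours 22 minutes leg 2 → 5:04 PM UTC.
Add 3 hours and 15 minutes layover in Eucla → 8:19 PM UTC.
Add 5 hours 45 minutes leg 3 → 2:04 AM UTC (Jul 20).
Add 7 hours 50 minutes layover in Chatham Islands → 9:54 AM UTC.
Add 15 hours 37 minutes leg 4 → 1:31 AM UTC (Jul 21).
Los Angeles is UTC−7:00, so local arrival = 1:31 AM − 7:00 = 6:31 PM on Jul 20.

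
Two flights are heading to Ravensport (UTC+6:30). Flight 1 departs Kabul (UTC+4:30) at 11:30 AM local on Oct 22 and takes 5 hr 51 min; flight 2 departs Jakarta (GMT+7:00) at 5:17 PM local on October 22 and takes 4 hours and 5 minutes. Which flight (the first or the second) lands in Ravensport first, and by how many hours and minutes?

the first, by 1 hour 31 minutes

Flight 1 in UTC: 11:30 AM − 4:30 = 7:00 AM on Oct 22.
+5 hours 51 minutes → arrive 12:51 PM UTC on Oct 22.
Flight 2 in UTC: 5:17 PM − 7:00 = 10:17 AM on Oct 22.
+4 hours and 5 minutes → arrive 2:22 PM UTC on Oct 22.
Flight 1 lands earlier by 1 hour 31 minutes.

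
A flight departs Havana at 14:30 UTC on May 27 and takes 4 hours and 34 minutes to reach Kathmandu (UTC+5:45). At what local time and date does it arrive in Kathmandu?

Departure is given in UTC: 14:30 on May 27.
Add 4 hours and 34 minutes → 19:04 UTC.
Kathmandu is UTC+5:45: 19:04 + 5:45 = 00:49 on May 28.

00:49 on May 28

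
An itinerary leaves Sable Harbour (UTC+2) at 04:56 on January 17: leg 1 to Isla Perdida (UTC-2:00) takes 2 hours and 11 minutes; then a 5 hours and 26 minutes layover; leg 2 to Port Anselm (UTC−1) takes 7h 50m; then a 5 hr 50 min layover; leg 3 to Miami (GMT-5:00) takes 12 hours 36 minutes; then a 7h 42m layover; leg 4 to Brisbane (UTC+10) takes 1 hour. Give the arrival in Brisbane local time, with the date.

Convert departure to UTC: 04:56 − 2:00 = 02:56 UTC on Jan 17.
Add 2 hours and 11 minutes leg 1 → 05:07 UTC.
Add 5 hours 26 minutes layover in Isla Perdida → 10:33 UTC.
Add 7 hours 50 minutes leg 2 → 18:23 UTC.
Add 5 hours 50 minutes layover in Port Anselm → 00:13 UTC (Jan 18).
Add 12 hours and 36 minutes leg 3 → 12:49 UTC.
Add 7 hours and 42 minutes layover in Miami → 20:31 UTC.
Add 1 hour leg 4 → 21:31 UTC.
Brisbane is UTC+10:00, so local arrival = 21:31 + 10:00 = 07:31 on Jan 19.

07:31 on January 19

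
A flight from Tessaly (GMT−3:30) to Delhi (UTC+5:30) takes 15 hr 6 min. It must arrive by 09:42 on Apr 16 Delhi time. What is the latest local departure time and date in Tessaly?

Target arrival in UTC: 09:42 − 5:30 = 04:12 on Apr 16.
Subtract 15 hours 6 minutes → departure 13:06 UTC on Apr 15.
Tessaly is UTC−3:30: 13:06 − 3:30 = 09:36 on Apr 15.

09:36 on Apr 15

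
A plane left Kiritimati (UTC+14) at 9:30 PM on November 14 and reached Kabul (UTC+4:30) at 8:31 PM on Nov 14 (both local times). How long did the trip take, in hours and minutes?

Departure in UTC: 9:30 PM − 14:00 = 7:30 AM on Nov 14.
Arrival in UTC: 8:31 PM − 4:30 = 4:01 PM on Nov 14.
Elapsed = 4:01 PM − 7:30 AM = 8 hours 31 minutes.

8 hours 31 minutes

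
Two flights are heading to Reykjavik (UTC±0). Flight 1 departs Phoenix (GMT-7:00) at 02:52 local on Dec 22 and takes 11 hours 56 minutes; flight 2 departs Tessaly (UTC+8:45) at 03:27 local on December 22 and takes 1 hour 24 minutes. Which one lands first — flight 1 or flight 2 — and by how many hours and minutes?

the second, by 25 hours 42 minutes

Flight 1 in UTC: 02:52 + 7:00 = 09:52 on Dec 22.
+11 hours 56 minutes → arrive 21:48 UTC on Dec 22.
Flight 2 in UTC: 03:27 − 8:45 = 18:42 on Dec 21.
+1 hour 24 minutes → arrive 20:06 UTC on Dec 21.
Flight 2 lands earlier by 25 hours 42 minutes.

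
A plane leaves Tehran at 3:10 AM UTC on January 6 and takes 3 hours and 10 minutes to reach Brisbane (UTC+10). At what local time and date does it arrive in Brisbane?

Departure is given in UTC: 3:10 AM on Jan 6.
Add 3 hours 10 minutes → 6:20 AM UTC.
Brisbane is UTC+10:00: 6:20 AM + 10:00 = 4:20 PM on Jan 6.

4:20 PM on January 6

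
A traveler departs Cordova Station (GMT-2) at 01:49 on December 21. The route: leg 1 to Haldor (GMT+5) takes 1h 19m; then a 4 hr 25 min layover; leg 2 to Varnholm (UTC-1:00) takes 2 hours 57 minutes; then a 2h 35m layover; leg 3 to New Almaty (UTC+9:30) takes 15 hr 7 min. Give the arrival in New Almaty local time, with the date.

Convert departure to UTC: 01:49 + 2:00 = 03:49 UTC on Dec 21.
Add 1 hour 19 minutes leg 1 → 05:08 UTC.
Add 4 hours 25 minutes layover in Haldor → 09:33 UTC.
Add 2 hours 57 minutes leg 2 → 12:30 UTC.
Add 2 hours and 35 minutes layover in Varnholm → 15:05 UTC.
Add 15 hours 7 minutes leg 3 → 06:12 UTC (Dec 22).
New Almaty is UTC+9:30, so local arrival = 06:12 + 9:30 = 15:42 on Dec 22.

15:42 on Dec 22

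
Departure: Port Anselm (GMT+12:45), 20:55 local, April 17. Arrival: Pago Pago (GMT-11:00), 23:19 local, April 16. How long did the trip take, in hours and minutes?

2 hours 9 minutes

Departure in UTC: 20:55 − 12:45 = 08:10 on Apr 17.
Arrival in UTC: 23:19 + 11:00 = 10:19 on Apr 17.
Elapsed = 10:19 − 08:10 = 2 hours 9 minutes.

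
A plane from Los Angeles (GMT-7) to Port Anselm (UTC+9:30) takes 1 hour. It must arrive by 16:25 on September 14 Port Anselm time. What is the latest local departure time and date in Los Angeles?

22:55 on Sep 13

Target arrival in UTC: 16:25 − 9:30 = 06:55 on Sep 14.
Subtract 1 hour → departure 05:55 UTC on Sep 14.
Los Angeles is UTC−7:00: 05:55 − 7:00 = 22:55 on Sep 13.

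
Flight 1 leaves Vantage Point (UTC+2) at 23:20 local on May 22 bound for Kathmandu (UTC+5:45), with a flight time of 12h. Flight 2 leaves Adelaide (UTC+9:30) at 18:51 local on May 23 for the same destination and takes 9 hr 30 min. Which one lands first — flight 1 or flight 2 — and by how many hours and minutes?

the first, by 9 hours 31 minutes

Flight 1 in UTC: 23:20 − 2:00 = 21:20 on May 22.
+12 hours → arrive 09:20 UTC on May 23.
Flight 2 in UTC: 18:51 − 9:30 = 09:21 on May 23.
+9 hours 30 minutes → arrive 18:51 UTC on May 23.
Flight 1 lands earlier by 9 hours 31 minutes.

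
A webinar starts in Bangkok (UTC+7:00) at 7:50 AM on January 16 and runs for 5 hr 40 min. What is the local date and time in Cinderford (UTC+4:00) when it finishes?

10:30 AM on January 16

Convert start to UTC: 7:50 AM − 7:00 = 12:50 AM UTC on Jan 16.
Add 5 hours 40 minutes duration → 6:30 AM UTC.
Cinderford is UTC+4:00, so local end time = 6:30 AM + 4:00 = 10:30 AM on Jan 16.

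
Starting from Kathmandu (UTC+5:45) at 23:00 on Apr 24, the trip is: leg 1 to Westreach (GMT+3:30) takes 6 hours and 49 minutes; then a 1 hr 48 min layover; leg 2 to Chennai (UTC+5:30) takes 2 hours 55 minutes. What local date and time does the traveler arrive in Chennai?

Convert departure to UTC: 23:00 − 5:45 = 17:15 UTC on Apr 24.
Add 6 hours 49 minutes leg 1 → 00:04 UTC (Apr 25).
Add 1 hour 48 minutes layover in Westreach → 01:52 UTC.
Add 2 hours and 55 minutes leg 2 → 04:47 UTC.
Chennai is UTC+5:30, so local arrival = 04:47 + 5:30 = 10:17 on Apr 25.

10:17 on April 25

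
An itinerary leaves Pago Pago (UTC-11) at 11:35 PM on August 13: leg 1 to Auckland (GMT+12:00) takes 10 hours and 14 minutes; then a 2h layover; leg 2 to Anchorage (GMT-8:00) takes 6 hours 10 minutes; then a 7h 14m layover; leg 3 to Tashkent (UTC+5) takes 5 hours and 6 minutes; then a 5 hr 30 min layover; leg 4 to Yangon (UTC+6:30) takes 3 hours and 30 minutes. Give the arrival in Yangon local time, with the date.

8:49 AM on August 16

Convert departure to UTC: 11:35 PM + 11:00 = 10:35 AM UTC on Aug 14.
Add 10 hours and 14 minutes leg 1 → 8:49 PM UTC.
Add 2 hours layover in Auckland → 10:49 PM UTC.
Add 6 hours 10 minutes leg 2 → 4:59 AM UTC (Aug 15).
Add 7 hours and 14 minutes layover in Anchorage → 12:13 PM UTC.
Add 5 hours and 6 minutes leg 3 → 5:19 PM UTC.
Add 5 hours 30 minutes layover in Tashkent → 10:49 PM UTC.
Add 3 hours and 30 minutes leg 4 → 2:19 AM UTC (Aug 16).
Yangon is UTC+6:30, so local arrival = 2:19 AM + 6:30 = 8:49 AM on Aug 16.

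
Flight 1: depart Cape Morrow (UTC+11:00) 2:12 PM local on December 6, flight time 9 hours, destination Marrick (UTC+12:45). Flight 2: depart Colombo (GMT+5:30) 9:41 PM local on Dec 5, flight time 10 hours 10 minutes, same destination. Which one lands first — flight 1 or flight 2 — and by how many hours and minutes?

the second, by 9 hours 51 minutes

Flight 1 in UTC: 2:12 PM − 11:00 = 3:12 AM on Dec 6.
+9 hours → arrive 12:12 PM UTC on Dec 6.
Flight 2 in UTC: 9:41 PM − 5:30 = 4:11 PM on Dec 5.
+10 hours 10 minutes → arrive 2:21 AM UTC on Dec 6.
Flight 2 lands earlier by 9 hours 51 minutes.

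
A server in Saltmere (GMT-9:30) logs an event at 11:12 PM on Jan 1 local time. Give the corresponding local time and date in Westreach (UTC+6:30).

In UTC: 11:12 PM + 9:30 = 8:42 AM on Jan 2.
Westreach is UTC+6:30: 8:42 AM + 6:30 = 3:12 PM on Jan 2.

3:12 PM on Jan 2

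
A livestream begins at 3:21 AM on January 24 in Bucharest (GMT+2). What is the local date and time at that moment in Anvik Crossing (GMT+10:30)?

Anvik Crossing is 8:30 ahead of Bucharest.
Shift by the zone difference: 3:21 AM + 8:30 = 11:51 AM on Jan 24 in Anvik Crossing.

11:51 AM on January 24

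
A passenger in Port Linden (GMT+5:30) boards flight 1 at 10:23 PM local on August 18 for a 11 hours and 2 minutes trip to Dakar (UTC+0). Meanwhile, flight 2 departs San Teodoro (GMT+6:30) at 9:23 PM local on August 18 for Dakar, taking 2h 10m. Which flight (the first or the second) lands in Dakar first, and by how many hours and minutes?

the second, by 10 hours 52 minutes

Flight 1 in UTC: 10:23 PM − 5:30 = 4:53 PM on Aug 18.
+11 hours and 2 minutes → arrive 3:55 AM UTC on Aug 19.
Flight 2 in UTC: 9:23 PM − 6:30 = 2:53 PM on Aug 18.
+2 hours 10 minutes → arrive 5:03 PM UTC on Aug 18.
Flight 2 lands earlier by 10 hours 52 minutes.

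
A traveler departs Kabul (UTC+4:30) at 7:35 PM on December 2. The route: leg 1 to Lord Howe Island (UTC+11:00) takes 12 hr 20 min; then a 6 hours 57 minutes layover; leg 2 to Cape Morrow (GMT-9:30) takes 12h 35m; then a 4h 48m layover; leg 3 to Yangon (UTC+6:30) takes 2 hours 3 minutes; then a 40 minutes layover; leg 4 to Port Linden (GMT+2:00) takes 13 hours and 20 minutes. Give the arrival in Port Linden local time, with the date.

9:48 PM on December 4

Convert departure to UTC: 7:35 PM − 4:30 = 3:05 PM UTC on Dec 2.
Add 12 hours 20 minutes leg 1 → 3:25 AM UTC (Dec 3).
Add 6 hours 57 minutes layover in Lord Howe Island → 10:22 AM UTC.
Add 12 hours and 35 minutes leg 2 → 10:57 PM UTC.
Add 4 hours and 48 minutes layover in Cape Morrow → 3:45 AM UTC (Dec 4).
Add 2 hours 3 minutes leg 3 → 5:48 AM UTC.
Add 40 minutes layover in Yangon → 6:28 AM UTC.
Add 13 hours and 20 minutes leg 4 → 7:48 PM UTC.
Port Linden is UTC+2:00, so local arrival = 7:48 PM + 2:00 = 9:48 PM on Dec 4.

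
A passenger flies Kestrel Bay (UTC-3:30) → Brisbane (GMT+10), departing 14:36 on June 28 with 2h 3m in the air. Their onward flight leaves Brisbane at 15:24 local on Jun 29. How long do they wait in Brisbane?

9 hours 15 minutes

Convert departure to UTC: 14:36 + 3:30 = 18:06 UTC on Jun 28.
Add 2 hours and 3 minutes flight time → 20:09 UTC.
Brisbane is UTC+10:00, so local arrival = 20:09 + 10:00 = 06:09 on Jun 29.
Layover = 15:24 − 06:09 = 9 hours 15 minutes.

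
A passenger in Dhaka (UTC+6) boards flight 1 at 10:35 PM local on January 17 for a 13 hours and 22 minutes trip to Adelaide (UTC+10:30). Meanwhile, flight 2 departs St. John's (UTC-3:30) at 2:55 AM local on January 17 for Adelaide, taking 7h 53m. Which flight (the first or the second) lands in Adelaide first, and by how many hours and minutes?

Flight 1 in UTC: 10:35 PM − 6:00 = 4:35 PM on Jan 17.
+13 hours and 22 minutes → arrive 5:57 AM UTC on Jan 18.
Flight 2 in UTC: 2:55 AM + 3:30 = 6:25 AM on Jan 17.
+7 hours and 53 minutes → arrive 2:18 PM UTC on Jan 17.
Flight 2 lands earlier by 15 hours 39 minutes.

the second, by 15 hours 39 minutes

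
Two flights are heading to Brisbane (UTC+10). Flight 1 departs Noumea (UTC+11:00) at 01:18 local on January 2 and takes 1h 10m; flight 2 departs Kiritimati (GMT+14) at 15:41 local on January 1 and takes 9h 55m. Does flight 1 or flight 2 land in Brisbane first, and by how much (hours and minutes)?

Flight 1 in UTC: 01:18 − 11:00 = 14:18 on Jan 1.
+1 hour 10 minutes → arrive 15:28 UTC on Jan 1.
Flight 2 in UTC: 15:41 − 14:00 = 01:41 on Jan 1.
+9 hours and 55 minutes → arrive 11:36 UTC on Jan 1.
Flight 2 lands earlier by 3 hours 52 minutes.

the second, by 3 hours 52 minutes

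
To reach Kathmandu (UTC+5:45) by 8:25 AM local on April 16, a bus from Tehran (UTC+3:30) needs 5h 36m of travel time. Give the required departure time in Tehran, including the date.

Target arrival in UTC: 8:25 AM − 5:45 = 2:40 AM on Apr 16.
Subtract 5 hours and 36 minutes → departure 9:04 PM UTC on Apr 15.
Tehran is UTC+3:30: 9:04 PM + 3:30 = 12:34 AM on Apr 16.

12:34 AM on April 16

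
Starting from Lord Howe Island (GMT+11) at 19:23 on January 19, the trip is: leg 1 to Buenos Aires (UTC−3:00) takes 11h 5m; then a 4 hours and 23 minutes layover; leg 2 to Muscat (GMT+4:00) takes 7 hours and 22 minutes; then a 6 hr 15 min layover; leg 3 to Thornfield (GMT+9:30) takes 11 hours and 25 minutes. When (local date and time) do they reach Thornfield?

Convert departure to UTC: 19:23 − 11:00 = 08:23 UTC on Jan 19.
Add 11 hours 5 minutes leg 1 → 19:28 UTC.
Add 4 hours 23 minutes layover in Buenos Aires → 23:51 UTC.
Add 7 hours 22 minutes leg 2 → 07:13 UTC (Jan 20).
Add 6 hours and 15 minutes layover in Muscat → 13:28 UTC.
Add 11 hours and 25 minutes leg 3 → 00:53 UTC (Jan 21).
Thornfield is UTC+9:30, so local arrival = 00:53 + 9:30 = 10:23 on Jan 21.

10:23 on January 21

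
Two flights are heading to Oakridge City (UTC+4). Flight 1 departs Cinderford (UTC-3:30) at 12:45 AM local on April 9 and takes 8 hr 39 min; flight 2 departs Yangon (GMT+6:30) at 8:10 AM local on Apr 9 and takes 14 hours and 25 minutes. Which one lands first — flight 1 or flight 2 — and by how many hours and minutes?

the first, by 3 hours 11 minutes

Flight 1 in UTC: 12:45 AM + 3:30 = 4:15 AM on Apr 9.
+8 hours and 39 minutes → arrive 12:54 PM UTC on Apr 9.
Flight 2 in UTC: 8:10 AM − 6:30 = 1:40 AM on Apr 9.
+14 hours and 25 minutes → arrive 4:05 PM UTC on Apr 9.
Flight 1 lands earlier by 3 hours 11 minutes.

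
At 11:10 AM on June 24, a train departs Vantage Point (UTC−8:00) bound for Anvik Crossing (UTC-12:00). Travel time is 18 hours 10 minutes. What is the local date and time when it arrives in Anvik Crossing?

1:20 AM on June 25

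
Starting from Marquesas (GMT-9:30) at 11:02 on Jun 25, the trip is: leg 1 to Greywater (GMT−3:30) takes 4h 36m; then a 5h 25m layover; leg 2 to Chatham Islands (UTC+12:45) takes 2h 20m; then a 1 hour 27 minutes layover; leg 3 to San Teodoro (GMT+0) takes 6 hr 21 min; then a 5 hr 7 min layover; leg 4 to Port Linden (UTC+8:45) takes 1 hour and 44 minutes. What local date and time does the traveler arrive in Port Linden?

Convert departure to UTC: 11:02 + 9:30 = 20:32 UTC on Jun 25.
Add 4 hours and 36 minutes leg 1 → 01:08 UTC (Jun 26).
Add 5 hours and 25 minutes layover in Greywater → 06:33 UTC.
Add 2 hours 20 minutes leg 2 → 08:53 UTC.
Add 1 hour 27 minutes layover in Chatham Islands → 10:20 UTC.
Add 6 hours 21 minutes leg 3 → 16:41 UTC.
Add 5 hours and 7 minutes layover in San Teodoro → 21:48 UTC.
Add 1 hour and 44 minutes leg 4 → 23:32 UTC.
Port Linden is UTC+8:45, so local arrival = 23:32 + 8:45 = 08:17 on Jun 27.

08:17 on Jun 27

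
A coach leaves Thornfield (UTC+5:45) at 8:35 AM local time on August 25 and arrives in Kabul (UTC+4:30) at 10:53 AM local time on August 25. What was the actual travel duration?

Departure in UTC: 8:35 AM − 5:45 = 2:50 AM on Aug 25.
Arrival in UTC: 10:53 AM − 4:30 = 6:23 AM on Aug 25.
Elapsed = 6:23 AM − 2:50 AM = 3 hours 33 minutes.

3 hours 33 minutes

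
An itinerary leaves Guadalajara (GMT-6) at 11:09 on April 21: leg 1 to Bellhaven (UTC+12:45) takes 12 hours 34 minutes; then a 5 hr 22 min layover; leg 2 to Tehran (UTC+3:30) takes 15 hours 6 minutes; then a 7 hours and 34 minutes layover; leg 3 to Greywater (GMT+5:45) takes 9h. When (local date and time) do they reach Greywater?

Convert departure to UTC: 11:09 + 6:00 = 17:09 UTC on Apr 21.
Add 12 hours and 34 minutes leg 1 → 05:43 UTC (Apr 22).
Add 5 hours and 22 minutes layover in Bellhaven → 11:05 UTC.
Add 15 hours and 6 minutes leg 2 → 02:11 UTC (Apr 23).
Add 7 hours 34 minutes layover in Tehran → 09:45 UTC.
Add 9 hours leg 3 → 18:45 UTC.
Greywater is UTC+5:45, so local arrival = 18:45 + 5:45 = 00:30 on Apr 24.

00:30 on Apr 24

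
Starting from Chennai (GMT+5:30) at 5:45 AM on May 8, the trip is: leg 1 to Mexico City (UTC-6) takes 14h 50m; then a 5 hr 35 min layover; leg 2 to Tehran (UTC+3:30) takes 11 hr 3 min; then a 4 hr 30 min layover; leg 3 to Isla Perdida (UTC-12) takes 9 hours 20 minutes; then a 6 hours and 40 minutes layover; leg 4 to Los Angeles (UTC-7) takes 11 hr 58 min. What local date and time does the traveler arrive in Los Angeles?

Convert departure to UTC: 5:45 AM − 5:30 = 12:15 AM UTC on May 8.
Add 14 hours 50 minutes leg 1 → 3:05 PM UTC.
Add 5 hours 35 minutes layover in Mexico City → 8:40 PM UTC.
Add 11 hours and 3 minutes leg 2 → 7:43 AM UTC (May 9).
Add 4 hours and 30 minutes layover in Tehran → 12:13 PM UTC.
Add 9 hours 20 minutes leg 3 → 9:33 PM UTC.
Add 6 hours 40 minutes layover in Isla Perdida → 4:13 AM UTC (May 10).
Add 11 hours 58 minutes leg 4 → 4:11 PM UTC.
Los Angeles is UTC−7:00, so local arrival = 4:11 PM − 7:00 = 9:11 AM on May 10.

9:11 AM on May 10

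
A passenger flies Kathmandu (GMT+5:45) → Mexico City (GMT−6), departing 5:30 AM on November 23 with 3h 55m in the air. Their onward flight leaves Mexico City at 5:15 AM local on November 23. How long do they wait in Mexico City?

7 hours 35 minutes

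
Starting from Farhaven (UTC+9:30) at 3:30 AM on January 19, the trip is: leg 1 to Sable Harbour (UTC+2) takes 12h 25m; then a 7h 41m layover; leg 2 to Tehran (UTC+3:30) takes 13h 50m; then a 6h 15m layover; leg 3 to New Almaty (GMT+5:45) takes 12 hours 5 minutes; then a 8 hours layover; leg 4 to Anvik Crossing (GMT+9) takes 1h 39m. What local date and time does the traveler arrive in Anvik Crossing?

Convert departure to UTC: 3:30 AM − 9:30 = 6:00 PM UTC on Jan 18.
Add 12 hours and 25 minutes leg 1 → 6:25 AM UTC (Jan 19).
Add 7 hours and 41 minutes layover in Sable Harbour → 2:06 PM UTC.
Add 13 hours 50 minutes leg 2 → 3:56 AM UTC (Jan 20).
Add 6 hours and 15 minutes layover in Tehran → 10:11 AM UTC.
Add 12 hours and 5 minutes leg 3 → 10:16 PM UTC.
Add 8 hours layover in New Almaty → 6:16 AM UTC (Jan 21).
Add 1 hour and 39 minutes leg 4 → 7:55 AM UTC.
Anvik Crossing is UTC+9:00, so local arrival = 7:55 AM + 9:00 = 4:55 PM on Jan 21.

4:55 PM on January 21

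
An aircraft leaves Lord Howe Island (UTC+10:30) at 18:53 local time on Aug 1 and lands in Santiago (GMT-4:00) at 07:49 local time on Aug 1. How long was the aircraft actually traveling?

Departure in UTC: 18:53 − 10:30 = 08:23 on Aug 1.
Arrival in UTC: 07:49 + 4:00 = 11:49 on Aug 1.
Elapsed = 11:49 − 08:23 = 3 hours 26 minutes.

3 hours 26 minutes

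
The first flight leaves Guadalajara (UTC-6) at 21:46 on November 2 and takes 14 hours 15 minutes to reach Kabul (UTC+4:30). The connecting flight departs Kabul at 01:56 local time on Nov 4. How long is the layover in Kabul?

3 hours 25 minutes

Convert departure to UTC: 21:46 + 6:00 = 03:46 UTC on Nov 3.
Add 14 hours 15 minutes flight time → 18:01 UTC.
Kabul is UTC+4:30, so local arrival = 18:01 + 4:30 = 22:31 on Nov 3.
Layover = 01:56 − 22:31 (+1 day) = 3 hours 25 minutes.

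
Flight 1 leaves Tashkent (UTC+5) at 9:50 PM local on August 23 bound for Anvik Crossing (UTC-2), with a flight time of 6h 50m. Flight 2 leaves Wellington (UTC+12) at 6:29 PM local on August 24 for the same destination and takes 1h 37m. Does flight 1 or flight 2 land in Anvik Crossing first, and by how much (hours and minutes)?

Flight 1 in UTC: 9:50 PM − 5:00 = 4:50 PM on Aug 23.
+6 hours and 50 minutes → arrive 11:40 PM UTC on Aug 23.
Flight 2 in UTC: 6:29 PM − 12:00 = 6:29 AM on Aug 24.
+1 hour 37 minutes → arrive 8:06 AM UTC on Aug 24.
Flight 1 lands earlier by 8 hours 26 minutes.

the first, by 8 hours 26 minutes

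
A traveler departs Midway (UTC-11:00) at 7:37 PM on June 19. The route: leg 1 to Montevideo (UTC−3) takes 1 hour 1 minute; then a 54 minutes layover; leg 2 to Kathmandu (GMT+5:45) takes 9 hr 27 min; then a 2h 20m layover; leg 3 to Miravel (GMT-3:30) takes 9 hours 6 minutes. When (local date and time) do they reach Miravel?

1:55 AM on June 21

Convert departure to UTC: 7:37 PM + 11:00 = 6:37 AM UTC on Jun 20.
Add 1 hour and 1 minute leg 1 → 7:38 AM UTC.
Add 54 minutes layover in Montevideo → 8:32 AM UTC.
Add 9 hours and 27 minutes leg 2 → 5:59 PM UTC.
Add 2 hours 20 minutes layover in Kathmandu → 8:19 PM UTC.
Add 9 hours 6 minutes leg 3 → 5:25 AM UTC (Jun 21).
Miravel is UTC−3:30, so local arrival = 5:25 AM − 3:30 = 1:55 AM on Jun 21.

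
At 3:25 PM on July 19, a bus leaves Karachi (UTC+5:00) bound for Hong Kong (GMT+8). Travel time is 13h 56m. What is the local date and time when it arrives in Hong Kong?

8:21 AM on July 20

Convert departure to UTC: 3:25 PM − 5:00 = 10:25 AM UTC on Jul 19.
Add 13 hours and 56 minutes travel time → 12:21 AM UTC (Jul 20).
Hong Kong is UTC+8:00, so local arrival = 12:21 AM + 8:00 = 8:21 AM on Jul 20.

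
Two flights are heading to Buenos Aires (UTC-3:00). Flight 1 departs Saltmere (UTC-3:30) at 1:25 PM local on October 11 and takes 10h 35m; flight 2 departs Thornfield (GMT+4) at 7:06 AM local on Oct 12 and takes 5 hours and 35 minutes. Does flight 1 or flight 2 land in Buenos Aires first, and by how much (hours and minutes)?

the first, by 5 hours 11 minutes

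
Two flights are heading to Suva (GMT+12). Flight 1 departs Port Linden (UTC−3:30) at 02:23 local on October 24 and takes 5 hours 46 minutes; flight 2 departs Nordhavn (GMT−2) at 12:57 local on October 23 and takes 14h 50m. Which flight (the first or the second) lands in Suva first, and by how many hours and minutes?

the second, by 5 hours 52 minutes

Flight 1 in UTC: 02:23 + 3:30 = 05:53 on Oct 24.
+5 hours 46 minutes → arrive 11:39 UTC on Oct 24.
Flight 2 in UTC: 12:57 + 2:00 = 14:57 on Oct 23.
+14 hours and 50 minutes → arrive 05:47 UTC on Oct 24.
Flight 2 lands earlier by 5 hours 52 minutes.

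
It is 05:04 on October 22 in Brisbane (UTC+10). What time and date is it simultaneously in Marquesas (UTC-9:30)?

09:34 on October 21

In UTC: 05:04 − 10:00 = 19:04 on Oct 21.
Marquesas is UTC−9:30: 19:04 − 9:30 = 09:34 on Oct 21.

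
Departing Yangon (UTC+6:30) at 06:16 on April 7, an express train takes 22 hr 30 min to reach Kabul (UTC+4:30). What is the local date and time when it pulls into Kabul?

02:46 on April 8

Kabul is 2:00 behind Yangon.
After 22 hours 30 minutes it is 04:46 (Apr 8) in Yangon.
Shift by the zone difference: 04:46 − 2:00 = 02:46 on Apr 8 in Kabul.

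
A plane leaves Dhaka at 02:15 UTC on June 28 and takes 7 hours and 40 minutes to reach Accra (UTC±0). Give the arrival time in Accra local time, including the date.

09:55 on Jun 28

Departure is given in UTC: 02:15 on Jun 28.
Add 7 hours 40 minutes → 09:55 UTC.
Accra is UTC+0, so local arrival is 09:55 on Jun 28.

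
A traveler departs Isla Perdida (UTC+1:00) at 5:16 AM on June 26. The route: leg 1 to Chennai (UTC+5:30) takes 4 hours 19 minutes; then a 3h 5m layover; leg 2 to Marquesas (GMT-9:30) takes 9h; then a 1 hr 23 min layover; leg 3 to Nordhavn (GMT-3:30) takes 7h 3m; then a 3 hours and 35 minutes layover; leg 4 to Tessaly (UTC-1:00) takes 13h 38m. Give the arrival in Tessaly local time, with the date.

Convert departure to UTC: 5:16 AM − 1:00 = 4:16 AM UTC on Jun 26.
Add 4 hours 19 minutes leg 1 → 8:35 AM UTC.
Add 3 hours 5 minutes layover in Chennai → 11:40 AM UTC.
Add 9 hours leg 2 → 8:40 PM UTC.
Add 1 hour 23 minutes layover in Marquesas → 10:03 PM UTC.
Add 7 hours 3 minutes leg 3 → 5:06 AM UTC (Jun 27).
Add 3 hours and 35 minutes layover in Nordhavn → 8:41 AM UTC.
Add 13 hours and 38 minutes leg 4 → 10:19 PM UTC.
Tessaly is UTC−1:00, so local arrival = 10:19 PM − 1:00 = 9:19 PM on Jun 27.

9:19 PM on June 27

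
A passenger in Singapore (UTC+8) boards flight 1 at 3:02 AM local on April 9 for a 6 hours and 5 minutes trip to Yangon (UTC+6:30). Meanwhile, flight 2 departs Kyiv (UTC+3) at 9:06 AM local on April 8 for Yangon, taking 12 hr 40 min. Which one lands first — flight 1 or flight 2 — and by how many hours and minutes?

Flight 1 in UTC: 3:02 AM − 8:00 = 7:02 PM on Apr 8.
+6 hours 5 minutes → arrive 1:07 AM UTC on Apr 9.
Flight 2 in UTC: 9:06 AM − 3:00 = 6:06 AM on Apr 8.
+12 hours 40 minutes → arrive 6:46 PM UTC on Apr 8.
Flight 2 lands earlier by 6 hours 21 minutes.

the second, by 6 hours 21 minutes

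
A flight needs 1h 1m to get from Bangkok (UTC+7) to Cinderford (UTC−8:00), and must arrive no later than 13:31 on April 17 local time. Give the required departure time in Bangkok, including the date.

Target arrival in UTC: 13:31 + 8:00 = 21:31 on Apr 17.
Subtract 1 hour 1 minute → departure 20:30 UTC on Apr 17.
Bangkok is UTC+7:00: 20:30 + 7:00 = 03:30 on Apr 18.

03:30 on April 18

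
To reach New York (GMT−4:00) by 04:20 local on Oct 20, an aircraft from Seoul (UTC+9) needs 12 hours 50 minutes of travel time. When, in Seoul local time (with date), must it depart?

04:30 on October 20

Target arrival in UTC: 04:20 + 4:00 = 08:20 on Oct 20.
Subtract 12 hours and 50 minutes → departure 19:30 UTC on Oct 19.
Seoul is UTC+9:00: 19:30 + 9:00 = 04:30 on Oct 20.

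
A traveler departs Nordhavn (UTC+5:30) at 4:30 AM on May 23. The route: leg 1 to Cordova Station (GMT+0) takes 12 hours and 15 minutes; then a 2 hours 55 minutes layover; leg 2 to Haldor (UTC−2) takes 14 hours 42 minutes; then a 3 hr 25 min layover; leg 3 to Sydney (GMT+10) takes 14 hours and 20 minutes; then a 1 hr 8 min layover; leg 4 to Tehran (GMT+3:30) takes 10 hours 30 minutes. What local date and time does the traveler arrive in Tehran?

1:45 PM on May 25

Convert departure to UTC: 4:30 AM − 5:30 = 11:00 PM UTC on May 22.
Add 12 hours and 15 minutes leg 1 → 11:15 AM UTC (May 23).
Add 2 hours 55 minutes layover in Cordova Station → 2:10 PM UTC.
Add 14 hours and 42 minutes leg 2 → 4:52 AM UTC (May 24).
Add 3 hours 25 minutes layover in Haldor → 8:17 AM UTC.
Add 14 hours 20 minutes leg 3 → 10:37 PM UTC.
Add 1 hour and 8 minutes layover in Sydney → 11:45 PM UTC.
Add 10 hours and 30 minutes leg 4 → 10:15 AM UTC (May 25).
Tehran is UTC+3:30, so local arrival = 10:15 AM + 3:30 = 1:45 PM on May 25.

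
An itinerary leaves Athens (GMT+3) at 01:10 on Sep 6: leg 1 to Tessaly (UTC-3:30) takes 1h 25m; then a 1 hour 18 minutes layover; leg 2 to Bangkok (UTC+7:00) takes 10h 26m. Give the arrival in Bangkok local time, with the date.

18:19 on September 6

Convert departure to UTC: 01:10 − 3:00 = 22:10 UTC on Sep 5.
Add 1 hour and 25 minutes leg 1 → 23:35 UTC.
Add 1 hour and 18 minutes layover in Tessaly → 00:53 UTC (Sep 6).
Add 10 hours and 26 minutes leg 2 → 11:19 UTC.
Bangkok is UTC+7:00, so local arrival = 11:19 + 7:00 = 18:19 on Sep 6.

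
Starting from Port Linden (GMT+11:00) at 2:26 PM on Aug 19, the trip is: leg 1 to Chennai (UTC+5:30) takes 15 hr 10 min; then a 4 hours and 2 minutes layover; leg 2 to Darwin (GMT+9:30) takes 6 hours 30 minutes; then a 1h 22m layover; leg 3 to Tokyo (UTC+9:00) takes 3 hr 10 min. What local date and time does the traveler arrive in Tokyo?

6:40 PM on August 20

Convert departure to UTC: 2:26 PM − 11:00 = 3:26 AM UTC on Aug 19.
Add 15 hours and 10 minutes leg 1 → 6:36 PM UTC.
Add 4 hours and 2 minutes layover in Chennai → 10:38 PM UTC.
Add 6 hours 30 minutes leg 2 → 5:08 AM UTC (Aug 20).
Add 1 hour and 22 minutes layover in Darwin → 6:30 AM UTC.
Add 3 hours and 10 minutes leg 3 → 9:40 AM UTC.
Tokyo is UTC+9:00, so local arrival = 9:40 AM + 9:00 = 6:40 PM on Aug 20.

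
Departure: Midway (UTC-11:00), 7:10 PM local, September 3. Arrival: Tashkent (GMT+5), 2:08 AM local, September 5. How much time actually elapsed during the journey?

Tashkent is 16:00 ahead of Midway.
Clock-face elapsed time (ignoring zones) is 30 hours 58 minutes.
Actual elapsed = 30 hours 58 minutes − 16:00 = 14 hours 58 minutes.

14 hours 58 minutes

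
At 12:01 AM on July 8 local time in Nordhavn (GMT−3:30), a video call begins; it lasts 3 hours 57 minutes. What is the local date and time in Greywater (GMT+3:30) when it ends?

Convert start to UTC: 12:01 AM + 3:30 = 3:31 AM UTC on Jul 8.
Add 3 hours 57 minutes duration → 7:28 AM UTC.
Greywater is UTC+3:30, so local end time = 7:28 AM + 3:30 = 10:58 AM on Jul 8.

10:58 AM on July 8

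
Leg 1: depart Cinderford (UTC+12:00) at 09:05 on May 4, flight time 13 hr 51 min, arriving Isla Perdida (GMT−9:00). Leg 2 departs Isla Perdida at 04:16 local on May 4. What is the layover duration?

2 hours 20 minutes

Convert departure to UTC: 09:05 − 12:00 = 21:05 UTC on May 3.
Add 13 hours and 51 minutes flight time → 10:56 UTC (May 4).
Isla Perdida is UTC−9:00, so local arrival = 10:56 − 9:00 = 01:56 on May 4.
Layover = 04:16 − 01:56 = 2 hours 20 minutes.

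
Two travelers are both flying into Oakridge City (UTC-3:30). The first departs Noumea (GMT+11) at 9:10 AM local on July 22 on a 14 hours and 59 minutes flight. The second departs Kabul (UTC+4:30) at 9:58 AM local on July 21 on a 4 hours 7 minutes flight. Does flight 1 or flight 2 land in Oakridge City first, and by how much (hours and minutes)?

the second, by 27 hours 34 minutes

Flight 1 in UTC: 9:10 AM − 11:00 = 10:10 PM on Jul 21.
+14 hours 59 minutes → arrive 1:09 PM UTC on Jul 22.
Flight 2 in UTC: 9:58 AM − 4:30 = 5:28 AM on Jul 21.
+4 hours 7 minutes → arrive 9:35 AM UTC on Jul 21.
Flight 2 lands earlier by 27 hours 34 minutes.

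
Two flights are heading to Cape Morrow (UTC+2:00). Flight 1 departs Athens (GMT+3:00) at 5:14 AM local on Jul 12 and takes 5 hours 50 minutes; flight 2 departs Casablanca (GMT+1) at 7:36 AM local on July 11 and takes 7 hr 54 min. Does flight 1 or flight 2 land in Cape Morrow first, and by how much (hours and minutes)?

Flight 1 in UTC: 5:14 AM − 3:00 = 2:14 AM on Jul 12.
+5 hours and 50 minutes → arrive 8:04 AM UTC on Jul 12.
Flight 2 in UTC: 7:36 AM − 1:00 = 6:36 AM on Jul 11.
+7 hours 54 minutes → arrive 2:30 PM UTC on Jul 11.
Flight 2 lands earlier by 17 hours 34 minutes.

the second, by 17 hours 34 minutes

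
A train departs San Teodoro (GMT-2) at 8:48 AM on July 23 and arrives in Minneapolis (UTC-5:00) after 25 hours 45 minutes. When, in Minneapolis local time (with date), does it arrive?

7:33 AM on July 24

Convert departure to UTC: 8:48 AM + 2:00 = 10:48 AM UTC on Jul 23.
Add 25 hours 45 minutes travel time → 12:33 PM UTC (Jul 24).
Minneapolis is UTC−5:00, so local arrival = 12:33 PM − 5:00 = 7:33 AM on Jul 24.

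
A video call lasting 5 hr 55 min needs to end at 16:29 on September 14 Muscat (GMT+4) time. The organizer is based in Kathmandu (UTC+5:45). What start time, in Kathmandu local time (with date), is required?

Target end time in UTC: 16:29 − 4:00 = 12:29 on Sep 14.
Subtract 5 hours and 55 minutes → start 06:34 UTC on Sep 14.
Kathmandu is UTC+5:45: 06:34 + 5:45 = 12:19 on Sep 14.

12:19 on Sep 14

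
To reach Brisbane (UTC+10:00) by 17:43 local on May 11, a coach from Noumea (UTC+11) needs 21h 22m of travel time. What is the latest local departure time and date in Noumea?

21:21 on May 10

Target arrival in UTC: 17:43 − 10:00 = 07:43 on May 11.
Subtract 21 hours and 22 minutes → departure 10:21 UTC on May 10.
Noumea is UTC+11:00: 10:21 + 11:00 = 21:21 on May 10.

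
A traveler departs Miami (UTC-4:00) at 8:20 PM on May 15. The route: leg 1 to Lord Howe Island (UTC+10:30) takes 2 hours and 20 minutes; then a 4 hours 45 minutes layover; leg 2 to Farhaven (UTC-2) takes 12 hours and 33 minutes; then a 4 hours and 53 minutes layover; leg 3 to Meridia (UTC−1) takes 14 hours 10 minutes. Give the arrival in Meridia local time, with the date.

Convert departure to UTC: 8:20 PM + 4:00 = 12:20 AM UTC on May 16.
Add 2 hours 20 minutes leg 1 → 2:40 AM UTC.
Add 4 hours and 45 minutes layover in Lord Howe Island → 7:25 AM UTC.
Add 12 hours 33 minutes leg 2 → 7:58 PM UTC.
Add 4 hours 53 minutes layover in Farhaven → 12:51 AM UTC (May 17).
Add 14 hours and 10 minutes leg 3 → 3:01 PM UTC.
Meridia is UTC−1:00, so local arrival = 3:01 PM − 1:00 = 2:01 PM on May 17.

2:01 PM on May 17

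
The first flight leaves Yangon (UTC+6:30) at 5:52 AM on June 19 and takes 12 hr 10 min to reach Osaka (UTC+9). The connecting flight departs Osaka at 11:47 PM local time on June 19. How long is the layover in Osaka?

3 hours 15 minutes

Convert departure to UTC: 5:52 AM − 6:30 = 11:22 PM UTC on Jun 18.
Add 12 hours 10 minutes flight time → 11:32 AM UTC (Jun 19).
Osaka is UTC+9:00, so local arrival = 11:32 AM + 9:00 = 8:32 PM on Jun 19.
Layover = 11:47 PM − 8:32 PM = 3 hours 15 minutes.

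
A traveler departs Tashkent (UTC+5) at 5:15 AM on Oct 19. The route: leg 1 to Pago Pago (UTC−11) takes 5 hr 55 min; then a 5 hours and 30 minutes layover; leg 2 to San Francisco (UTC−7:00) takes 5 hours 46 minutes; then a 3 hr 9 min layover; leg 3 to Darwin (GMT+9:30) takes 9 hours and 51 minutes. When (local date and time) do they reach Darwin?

Convert departure to UTC: 5:15 AM − 5:00 = 12:15 AM UTC on Oct 19.
Add 5 hours and 55 minutes leg 1 → 6:10 AM UTC.
Add 5 hours 30 minutes layover in Pago Pago → 11:40 AM UTC.
Add 5 hours and 46 minutes leg 2 → 5:26 PM UTC.
Add 3 hours and 9 minutes layover in San Francisco → 8:35 PM UTC.
Add 9 hours and 51 minutes leg 3 → 6:26 AM UTC (Oct 20).
Darwin is UTC+9:30, so local arrival = 6:26 AM + 9:30 = 3:56 PM on Oct 20.

3:56 PM on October 20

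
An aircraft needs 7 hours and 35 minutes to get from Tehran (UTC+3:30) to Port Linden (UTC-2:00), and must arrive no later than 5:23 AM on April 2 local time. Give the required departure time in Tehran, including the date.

Target arrival in UTC: 5:23 AM + 2:00 = 7:23 AM on Apr 2.
Subtract 7 hours 35 minutes → departure 11:48 PM UTC on Apr 1.
Tehran is UTC+3:30: 11:48 PM + 3:30 = 3:18 AM on Apr 2.

3:18 AM on April 2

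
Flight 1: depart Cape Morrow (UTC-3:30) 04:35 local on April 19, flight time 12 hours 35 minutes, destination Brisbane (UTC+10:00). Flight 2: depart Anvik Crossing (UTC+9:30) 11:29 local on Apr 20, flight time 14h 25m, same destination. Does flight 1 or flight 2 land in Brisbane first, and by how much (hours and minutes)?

the first, by 19 hours 44 minutes

Flight 1 in UTC: 04:35 + 3:30 = 08:05 on Apr 19.
+12 hours 35 minutes → arrive 20:40 UTC on Apr 19.
Flight 2 in UTC: 11:29 − 9:30 = 01:59 on Apr 20.
+14 hours and 25 minutes → arrive 16:24 UTC on Apr 20.
Flight 1 lands earlier by 19 hours 44 minutes.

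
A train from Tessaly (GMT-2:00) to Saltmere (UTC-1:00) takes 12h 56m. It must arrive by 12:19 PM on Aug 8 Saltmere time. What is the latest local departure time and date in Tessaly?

Target arrival in UTC: 12:19 PM + 1:00 = 1:19 PM on Aug 8.
Subtract 12 hours 56 minutes → departure 12:23 AM UTC on Aug 8.
Tessaly is UTC−2:00: 12:23 AM − 2:00 = 10:23 PM on Aug 7.

10:23 PM on August 7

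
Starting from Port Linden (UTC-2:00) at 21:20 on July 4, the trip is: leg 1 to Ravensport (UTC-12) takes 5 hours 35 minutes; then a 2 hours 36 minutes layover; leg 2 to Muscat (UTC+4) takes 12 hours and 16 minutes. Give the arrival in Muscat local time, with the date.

Convert departure to UTC: 21:20 + 2:00 = 23:20 UTC on Jul 4.
Add 5 hours and 35 minutes leg 1 → 04:55 UTC (Jul 5).
Add 2 hours and 36 minutes layover in Ravensport → 07:31 UTC.
Add 12 hours 16 minutes leg 2 → 19:47 UTC.
Muscat is UTC+4:00, so local arrival = 19:47 + 4:00 = 23:47 on Jul 5.

23:47 on July 5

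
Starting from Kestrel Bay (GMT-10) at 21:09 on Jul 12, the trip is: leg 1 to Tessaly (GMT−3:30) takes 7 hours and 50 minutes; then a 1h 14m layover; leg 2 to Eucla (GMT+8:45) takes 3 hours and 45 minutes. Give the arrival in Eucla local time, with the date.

Convert departure to UTC: 21:09 + 10:00 = 07:09 UTC on Jul 13.
Add 7 hours and 50 minutes leg 1 → 14:59 UTC.
Add 1 hour 14 minutes layover in Tessaly → 16:13 UTC.
Add 3 hours 45 minutes leg 2 → 19:58 UTC.
Eucla is UTC+8:45, so local arrival = 19:58 + 8:45 = 04:43 on Jul 14.

04:43 on July 14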